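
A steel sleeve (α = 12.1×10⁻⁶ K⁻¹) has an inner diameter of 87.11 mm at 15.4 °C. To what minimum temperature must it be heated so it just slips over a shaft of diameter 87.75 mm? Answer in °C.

T = 623 °C

Required Δd = 87.75 − 87.11 = 0.64 mm
Δd = αd₀ΔT ⇒ ΔT = Δd/(αd₀) = 0.64 / (12.1×10⁻⁶ × 87.11) = 607.19 K
T_min = 15.4 + 607.19 = 622.59 °C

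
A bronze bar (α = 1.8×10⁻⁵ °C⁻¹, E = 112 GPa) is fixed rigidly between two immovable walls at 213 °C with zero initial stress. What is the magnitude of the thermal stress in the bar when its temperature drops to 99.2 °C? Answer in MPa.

Fully constrained: the free strain ε = αΔT is blocked, so σ = Eε = EαΔT.
|ΔT| = 113.8 K
σ = 112×10⁹ × 1.8×10⁻⁵ × 113.8 = 2.29×10⁸ Pa

σ = 229 MPa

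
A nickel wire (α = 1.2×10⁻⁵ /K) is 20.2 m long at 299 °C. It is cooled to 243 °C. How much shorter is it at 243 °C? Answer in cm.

ΔL = 1.36 cm

|ΔT| = |243 − 299| = 56 K
ΔL = αL₀ΔT = (1.2×10⁻⁵)(20.2)(56) = 1.36×10⁻² m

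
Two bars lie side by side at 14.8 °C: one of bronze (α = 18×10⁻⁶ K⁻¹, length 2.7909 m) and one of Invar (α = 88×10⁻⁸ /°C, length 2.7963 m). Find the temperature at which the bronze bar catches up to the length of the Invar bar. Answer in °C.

L₁(1 + α₁ΔT) = L₂(1 + α₂ΔT) ⇒ ΔT = (L₂ − L₁)/(α₁L₁ − α₂L₂)
L₂ − L₁ = 2.7963 − 2.7909 = 5.40×10⁻³ m
α₁L₁ − α₂L₂ = 18×10⁻⁶×2.7909 − 88×10⁻⁸×2.7963 = 4.7775456×10⁻⁵ m/K
ΔT = 5.40×10⁻³ / 4.7775456×10⁻⁵ = 113.029 K
T = 14.8 + 113.029 = 127.829 °C

T = 127.8 °C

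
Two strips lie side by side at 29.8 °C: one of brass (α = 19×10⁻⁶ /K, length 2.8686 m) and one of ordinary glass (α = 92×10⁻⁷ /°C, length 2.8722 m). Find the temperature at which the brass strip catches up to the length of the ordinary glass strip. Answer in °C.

L₁(1 + α₁ΔT) = L₂(1 + α₂ΔT) ⇒ ΔT = (L₂ − L₁)/(α₁L₁ − α₂L₂)
L₂ − L₁ = 2.8722 − 2.8686 = 3.60×10⁻³ m
α₁L₁ − α₂L₂ = 19×10⁻⁶×2.8686 − 92×10⁻⁷×2.8722 = 2.807916×10⁻⁵ m/K
ΔT = 3.60×10⁻³ / 2.807916×10⁻⁵ = 128.209 K
T = 29.8 + 128.209 = 158.009 °C

T = 158.0 °C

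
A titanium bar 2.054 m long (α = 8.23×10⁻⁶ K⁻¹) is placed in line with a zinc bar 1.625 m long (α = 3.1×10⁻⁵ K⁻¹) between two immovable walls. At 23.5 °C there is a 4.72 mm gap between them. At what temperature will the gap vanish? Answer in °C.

T = 93.7 °C

Gap closes when ΔL₁ + ΔL₂ = 4.72 mm = 4.72×10⁻³ m
(α₁L₁ + α₂L₂)ΔT = g
α₁L₁ + α₂L₂ = 8.23×10⁻⁶×2.054 + 3.1×10⁻⁵×1.625 = 6.727942×10⁻⁵ m/K
ΔT = 4.72×10⁻³ / 6.727942×10⁻⁵ = 70.155 K
T = 23.5 + 70.155 = 93.655 °C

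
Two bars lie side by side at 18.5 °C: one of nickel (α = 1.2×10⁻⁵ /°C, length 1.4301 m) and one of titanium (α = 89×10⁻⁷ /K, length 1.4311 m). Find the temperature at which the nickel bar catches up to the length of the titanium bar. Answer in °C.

T = 244.5 °C

Equal length when α₁L₁ΔT − α₂L₂ΔT = L₂ − L₁ = 1.00×10⁻³ m
α₁L₁ = 1.71612×10⁻⁵, α₂L₂ = 1.273679×10⁻⁵ → Δ(αL) = 4.42441×10⁻⁶ m/K
ΔT = 1.00×10⁻³ / 4.42441×10⁻⁶ = 226.019 K, so T = 18.5 + 226.019 = 244.519 °C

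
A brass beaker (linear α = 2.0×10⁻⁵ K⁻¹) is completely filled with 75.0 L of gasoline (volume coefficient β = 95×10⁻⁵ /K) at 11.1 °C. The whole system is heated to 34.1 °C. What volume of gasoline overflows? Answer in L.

1.54 L

The beaker also expands: β_container ≈ 3α = 6.0×10⁻⁵ /K
Net overflow = V₀(β_liq − 3α_cont)ΔT
β − 3α = 9.50×10⁻⁴ − 6.0×10⁻⁵ = 8.90×10⁻⁴ /K; ΔT = 23.0 K
ΔV = 75.0 × 8.90×10⁻⁴ × 23.0 = 1.54 L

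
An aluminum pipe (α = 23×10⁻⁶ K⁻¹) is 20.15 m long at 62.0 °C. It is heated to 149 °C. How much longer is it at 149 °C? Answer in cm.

|ΔT| = |149 − 62.0| = 87.0 K
ΔL = αL₀ΔT = (23×10⁻⁶)(20.15)(87.0) = 4.03×10⁻² m

ΔL = 4.03 cm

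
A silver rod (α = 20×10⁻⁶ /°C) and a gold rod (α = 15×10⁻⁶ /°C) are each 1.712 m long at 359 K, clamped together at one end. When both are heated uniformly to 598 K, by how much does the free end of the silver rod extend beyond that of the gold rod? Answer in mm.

ΔT = 239 K
silver: ΔL = 20×10⁻⁶ × 1.712 m × 239 = 8.1834×10⁻³ m = 8.1834 mm
gold: ΔL = 15×10⁻⁶ × 1.712 m × 239 = 6.1375×10⁻³ m = 6.1375 mm
difference = 8.1834 − 6.1375 = 2.0459 mm

2.05 mm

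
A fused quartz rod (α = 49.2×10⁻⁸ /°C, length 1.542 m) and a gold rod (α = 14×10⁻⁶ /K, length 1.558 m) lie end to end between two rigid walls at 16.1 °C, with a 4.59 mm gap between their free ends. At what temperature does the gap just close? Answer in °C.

T = 219 °C

Gap closes when ΔL₁ + ΔL₂ = 4.59 mm = 4.59×10⁻³ m
(α₁L₁ + α₂L₂)ΔT = g
α₁L₁ + α₂L₂ = 49.2×10⁻⁸×1.542 + 14×10⁻⁶×1.558 = 2.2570664×10⁻⁵ m/K
ΔT = 4.59×10⁻³ / 2.2570664×10⁻⁵ = 203.36 K
T = 16.1 + 203.36 = 219.46 °C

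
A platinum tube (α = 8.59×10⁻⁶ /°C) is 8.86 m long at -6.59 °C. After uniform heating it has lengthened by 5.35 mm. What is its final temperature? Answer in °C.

T = 63.7 °C

ΔL = αL₀ΔT ⇒ ΔT = ΔL / (αL₀)
ΔT = 5.35×10⁻³ m / (8.59×10⁻⁶ × 8.86 m) = 70.295 K
T = -6.59 + 70.295 = 63.705 °C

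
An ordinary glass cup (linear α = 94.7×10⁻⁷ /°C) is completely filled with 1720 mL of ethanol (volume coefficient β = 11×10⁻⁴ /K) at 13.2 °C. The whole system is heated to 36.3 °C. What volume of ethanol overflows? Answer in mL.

The cup also expands: β_container ≈ 3α = 2.841×10⁻⁵ /K
Net overflow = V₀(β_liq − 3α_cont)ΔT
β − 3α = 1.10×10⁻³ − 2.841×10⁻⁵ = 1.07159×10⁻³ /K; ΔT = 23.1 K
ΔV = 1720 × 1.07159×10⁻³ × 23.1 = 42.6 mL

42.6 mL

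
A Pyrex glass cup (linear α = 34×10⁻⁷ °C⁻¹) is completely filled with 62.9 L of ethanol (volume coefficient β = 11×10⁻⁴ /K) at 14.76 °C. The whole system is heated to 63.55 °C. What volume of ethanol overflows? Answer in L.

The cup also expands: β_container ≈ 3α = 1.02×10⁻⁵ /K
Net overflow = V₀(β_liq − 3α_cont)ΔT
β − 3α = 1.10×10⁻³ − 1.02×10⁻⁵ = 1.0898×10⁻³ /K; ΔT = 48.79 K
ΔV = 62.9 × 1.0898×10⁻³ × 48.79 = 3.34 L

3.34 L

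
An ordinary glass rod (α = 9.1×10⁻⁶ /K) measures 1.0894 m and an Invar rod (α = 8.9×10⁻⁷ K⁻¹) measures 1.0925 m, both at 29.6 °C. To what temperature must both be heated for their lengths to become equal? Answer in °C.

T = 376.3 °C

L₁(1 + α₁ΔT) = L₂(1 + α₂ΔT) ⇒ ΔT = (L₂ − L₁)/(α₁L₁ − α₂L₂)
L₂ − L₁ = 1.0925 − 1.0894 = 3.10×10⁻³ m
α₁L₁ − α₂L₂ = 9.1×10⁻⁶×1.0894 − 8.9×10⁻⁷×1.0925 = 8.941215×10⁻⁶ m/K
ΔT = 3.10×10⁻³ / 8.941215×10⁻⁶ = 346.709 K
T = 29.6 + 346.709 = 376.309 °C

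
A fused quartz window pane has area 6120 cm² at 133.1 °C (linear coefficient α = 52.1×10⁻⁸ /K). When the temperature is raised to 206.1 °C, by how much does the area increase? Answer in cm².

ΔA = 0.466 cm²

Area coefficient ≈ 2α; |ΔT| = 73.0 K
ΔA = 2αA₀ΔT = 2(52.1×10⁻⁸)(6120)(73.0) = 0.466 cm²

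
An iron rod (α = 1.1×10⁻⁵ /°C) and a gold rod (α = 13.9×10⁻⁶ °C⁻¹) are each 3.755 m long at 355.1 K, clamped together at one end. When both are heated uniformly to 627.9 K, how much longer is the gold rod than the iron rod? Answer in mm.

ΔT = 272.8 K
iron: ΔL = 1.1×10⁻⁵ × 3.755 m × 272.8 = 1.1268×10⁻² m = 11.268 mm
gold: ΔL = 13.9×10⁻⁶ × 3.755 m × 272.8 = 1.4239×10⁻² m = 14.239 mm
difference = 14.239 − 11.268 = 2.971 mm

2.97 mm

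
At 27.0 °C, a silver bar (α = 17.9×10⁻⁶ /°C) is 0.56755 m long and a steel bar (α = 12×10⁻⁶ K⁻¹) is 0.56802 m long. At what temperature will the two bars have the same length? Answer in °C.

T = 167.6 °C

Equal length when α₁L₁ΔT − α₂L₂ΔT = L₂ − L₁ = 4.70×10⁻⁴ m
α₁L₁ = 1.0159145×10⁻⁵, α₂L₂ = 6.81624×10⁻⁶ → Δ(αL) = 3.342905×10⁻⁶ m/K
ΔT = 4.70×10⁻⁴ / 3.342905×10⁻⁶ = 140.596 K, so T = 27.0 + 140.596 = 167.596 °C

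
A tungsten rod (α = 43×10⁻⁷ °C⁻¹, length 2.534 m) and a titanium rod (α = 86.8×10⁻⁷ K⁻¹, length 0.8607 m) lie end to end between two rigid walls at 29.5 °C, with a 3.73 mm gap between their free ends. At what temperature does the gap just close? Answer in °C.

α₁L₁ = 1.08962×10⁻⁵ m/K, α₂L₂ = 7.470876×10⁻⁶ m/K → total 1.8367076×10⁻⁵ m/K
ΔT = g/(α₁L₁+α₂L₂) = 3.73×10⁻³ / 1.8367076×10⁻⁵ = 203.08 K
T = 29.5 + 203.08 = 232.58 °C

T = 233 °C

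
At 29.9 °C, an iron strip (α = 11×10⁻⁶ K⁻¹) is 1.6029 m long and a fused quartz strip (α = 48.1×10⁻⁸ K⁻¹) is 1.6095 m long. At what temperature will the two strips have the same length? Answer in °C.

T = 421.4 °C

L₁(1 + α₁ΔT) = L₂(1 + α₂ΔT) ⇒ ΔT = (L₂ − L₁)/(α₁L₁ − α₂L₂)
L₂ − L₁ = 1.6095 − 1.6029 = 6.60×10⁻³ m
α₁L₁ − α₂L₂ = 11×10⁻⁶×1.6029 − 48.1×10⁻⁸×1.6095 = 1.68577305×10⁻⁵ m/K
ΔT = 6.60×10⁻³ / 1.68577305×10⁻⁵ = 391.512 K
T = 29.9 + 391.512 = 421.412 °C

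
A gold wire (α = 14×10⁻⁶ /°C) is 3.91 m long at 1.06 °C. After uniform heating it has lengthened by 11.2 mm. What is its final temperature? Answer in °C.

T = 206 °C

ΔL = αL₀ΔT ⇒ ΔT = ΔL / (αL₀)
ΔT = 11.2×10⁻³ m / (14×10⁻⁶ × 3.91 m) = 204.60 K
T = 1.06 + 204.60 = 205.66 °C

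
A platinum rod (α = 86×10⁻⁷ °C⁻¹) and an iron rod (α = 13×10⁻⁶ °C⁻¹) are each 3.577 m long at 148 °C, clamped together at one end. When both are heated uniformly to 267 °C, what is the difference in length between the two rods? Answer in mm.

ΔT = 119 K
platinum: ΔL = 86×10⁻⁷ × 3.577 m × 119 = 3.6607×10⁻³ m = 3.6607 mm
iron: ΔL = 13×10⁻⁶ × 3.577 m × 119 = 5.5336×10⁻³ m = 5.5336 mm
difference = 5.5336 − 3.6607 = 1.8729 mm

1.87 mm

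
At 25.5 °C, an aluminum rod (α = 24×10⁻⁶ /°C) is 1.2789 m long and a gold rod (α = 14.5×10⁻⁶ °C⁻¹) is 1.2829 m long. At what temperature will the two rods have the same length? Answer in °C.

T = 356.3 °C

L₁(1 + α₁ΔT) = L₂(1 + α₂ΔT) ⇒ ΔT = (L₂ − L₁)/(α₁L₁ − α₂L₂)
L₂ − L₁ = 1.2829 − 1.2789 = 4.00×10⁻³ m
α₁L₁ − α₂L₂ = 24×10⁻⁶×1.2789 − 14.5×10⁻⁶×1.2829 = 1.209155×10⁻⁵ m/K
ΔT = 4.00×10⁻³ / 1.209155×10⁻⁵ = 330.810 K
T = 25.5 + 330.810 = 356.310 °C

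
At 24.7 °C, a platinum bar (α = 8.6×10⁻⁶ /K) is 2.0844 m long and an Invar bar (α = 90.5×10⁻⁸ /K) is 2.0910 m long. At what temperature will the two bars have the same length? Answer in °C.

L₁(1 + α₁ΔT) = L₂(1 + α₂ΔT) ⇒ ΔT = (L₂ − L₁)/(α₁L₁ − α₂L₂)
L₂ − L₁ = 2.0910 − 2.0844 = 6.60×10⁻³ m
α₁L₁ − α₂L₂ = 8.6×10⁻⁶×2.0844 − 90.5×10⁻⁸×2.0910 = 1.6033485×10⁻⁵ m/K
ΔT = 6.60×10⁻³ / 1.6033485×10⁻⁵ = 411.639 K
T = 24.7 + 411.639 = 436.339 °C

T = 436.3 °C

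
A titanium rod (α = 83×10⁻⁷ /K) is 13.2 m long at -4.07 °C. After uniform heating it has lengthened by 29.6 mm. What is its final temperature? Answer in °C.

ΔL = αL₀ΔT ⇒ ΔT = ΔL / (αL₀)
ΔT = 29.6×10⁻³ m / (83×10⁻⁷ × 13.2 m) = 270.17 K
T = -4.07 + 270.17 = 266.10 °C

T = 266 °C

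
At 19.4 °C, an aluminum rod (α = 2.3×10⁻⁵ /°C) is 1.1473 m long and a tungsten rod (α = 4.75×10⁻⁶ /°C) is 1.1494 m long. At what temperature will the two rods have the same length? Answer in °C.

T = 119.7 °C

Equal length when α₁L₁ΔT − α₂L₂ΔT = L₂ − L₁ = 2.10×10⁻³ m
α₁L₁ = 2.63879×10⁻⁵, α₂L₂ = 5.45965×10⁻⁶ → Δ(αL) = 2.092825×10⁻⁵ m/K
ΔT = 2.10×10⁻³ / 2.092825×10⁻⁵ = 100.343 K, so T = 19.4 + 100.343 = 119.743 °C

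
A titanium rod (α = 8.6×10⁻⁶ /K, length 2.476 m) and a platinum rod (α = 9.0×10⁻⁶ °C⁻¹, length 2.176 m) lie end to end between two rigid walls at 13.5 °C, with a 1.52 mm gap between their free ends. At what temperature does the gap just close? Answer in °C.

Gap closes when ΔL₁ + ΔL₂ = 1.52 mm = 1.52×10⁻³ m
(α₁L₁ + α₂L₂)ΔT = g
α₁L₁ + α₂L₂ = 8.6×10⁻⁶×2.476 + 9.0×10⁻⁶×2.176 = 4.08776×10⁻⁵ m/K
ΔT = 1.52×10⁻³ / 4.08776×10⁻⁵ = 37.184 K
T = 13.5 + 37.184 = 50.684 °C

T = 50.7 °C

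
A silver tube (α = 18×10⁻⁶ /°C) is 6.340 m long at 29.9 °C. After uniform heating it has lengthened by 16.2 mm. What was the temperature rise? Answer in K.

ΔL = αL₀ΔT ⇒ ΔT = ΔL / (αL₀)
ΔT = 16.2×10⁻³ m / (18×10⁻⁶ × 6.340 m) = 141.96 K

ΔT = 142 K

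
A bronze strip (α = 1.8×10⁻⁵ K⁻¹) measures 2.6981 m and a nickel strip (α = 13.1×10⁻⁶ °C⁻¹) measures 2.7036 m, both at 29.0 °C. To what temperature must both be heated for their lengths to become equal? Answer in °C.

T = 447.3 °C

Equal length when α₁L₁ΔT − α₂L₂ΔT = L₂ − L₁ = 5.50×10⁻³ m
α₁L₁ = 4.85658×10⁻⁵, α₂L₂ = 3.541716×10⁻⁵ → Δ(αL) = 1.314864×10⁻⁵ m/K
ΔT = 5.50×10⁻³ / 1.314864×10⁻⁵ = 418.294 K, so T = 29.0 + 418.294 = 447.294 °C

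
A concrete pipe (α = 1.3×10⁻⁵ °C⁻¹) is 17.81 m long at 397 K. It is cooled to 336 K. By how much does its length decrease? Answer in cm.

ΔL = 1.41 cm

|ΔT| = |336 − 397| = 61 K
ΔL = αL₀ΔT = (1.3×10⁻⁵)(17.81)(61) = 1.41×10⁻² m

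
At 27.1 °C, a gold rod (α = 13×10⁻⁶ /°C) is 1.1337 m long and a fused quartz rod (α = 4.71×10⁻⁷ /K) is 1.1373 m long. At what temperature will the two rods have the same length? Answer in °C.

Equal length when α₁L₁ΔT − α₂L₂ΔT = L₂ − L₁ = 3.60×10⁻³ m
α₁L₁ = 1.47381×10⁻⁵, α₂L₂ = 5.356683×10⁻⁷ → Δ(αL) = 1.42024317×10⁻⁵ m/K
ΔT = 3.60×10⁻³ / 1.42024317×10⁻⁵ = 253.478 K, so T = 27.1 + 253.478 = 280.578 °C

T = 280.6 °C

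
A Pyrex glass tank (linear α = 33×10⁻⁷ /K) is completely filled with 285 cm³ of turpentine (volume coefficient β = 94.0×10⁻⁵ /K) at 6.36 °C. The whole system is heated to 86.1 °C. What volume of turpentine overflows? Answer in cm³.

The tank also expands: β_container ≈ 3α = 9.9×10⁻⁶ /K
Net overflow = V₀(β_liq − 3α_cont)ΔT
β − 3α = 9.40×10⁻⁴ − 9.9×10⁻⁶ = 9.301×10⁻⁴ /K; ΔT = 79.74 K
ΔV = 285 × 9.301×10⁻⁴ × 79.74 = 21.1 cm³

21.1 cm³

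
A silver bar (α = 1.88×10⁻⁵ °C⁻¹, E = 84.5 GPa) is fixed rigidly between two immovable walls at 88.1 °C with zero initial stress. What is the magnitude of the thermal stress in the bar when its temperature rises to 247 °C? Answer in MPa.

Fully constrained: the free strain ε = αΔT is blocked, so σ = Eε = EαΔT.
|ΔT| = 158.9 K
σ = 84.5×10⁹ × 1.88×10⁻⁵ × 158.9 = 2.52×10⁸ Pa

σ = 252 MPa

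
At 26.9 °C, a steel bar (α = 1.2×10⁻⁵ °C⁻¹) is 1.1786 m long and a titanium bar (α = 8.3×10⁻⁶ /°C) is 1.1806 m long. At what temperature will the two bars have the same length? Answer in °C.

T = 487.3 °C

Equal length when α₁L₁ΔT − α₂L₂ΔT = L₂ − L₁ = 2.00×10⁻³ m
α₁L₁ = 1.41432×10⁻⁵, α₂L₂ = 9.79898×10⁻⁶ → Δ(αL) = 4.34422×10⁻⁶ m/K
ΔT = 2.00×10⁻³ / 4.34422×10⁻⁶ = 460.382 K, so T = 26.9 + 460.382 = 487.282 °C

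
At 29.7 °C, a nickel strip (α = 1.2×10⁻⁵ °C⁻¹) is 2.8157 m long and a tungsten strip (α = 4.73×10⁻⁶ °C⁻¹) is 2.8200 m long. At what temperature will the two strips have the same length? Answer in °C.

T = 240.0 °C

Equal length when α₁L₁ΔT − α₂L₂ΔT = L₂ − L₁ = 4.30×10⁻³ m
α₁L₁ = 3.37884×10⁻⁵, α₂L₂ = 1.33386×10⁻⁵ → Δ(αL) = 2.04498×10⁻⁵ m/K
ΔT = 4.30×10⁻³ / 2.04498×10⁻⁵ = 210.271 K, so T = 29.7 + 210.271 = 239.971 °C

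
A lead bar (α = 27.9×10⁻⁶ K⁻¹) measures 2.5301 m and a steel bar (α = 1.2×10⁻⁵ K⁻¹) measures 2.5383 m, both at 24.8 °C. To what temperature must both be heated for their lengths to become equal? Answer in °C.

T = 229.1 °C

Equal length when α₁L₁ΔT − α₂L₂ΔT = L₂ − L₁ = 8.20×10⁻³ m
α₁L₁ = 7.058979×10⁻⁵, α₂L₂ = 3.04596×10⁻⁵ → Δ(αL) = 4.013019×10⁻⁵ m/K
ΔT = 8.20×10⁻³ / 4.013019×10⁻⁵ = 204.335 K, so T = 24.8 + 204.335 = 229.135 °C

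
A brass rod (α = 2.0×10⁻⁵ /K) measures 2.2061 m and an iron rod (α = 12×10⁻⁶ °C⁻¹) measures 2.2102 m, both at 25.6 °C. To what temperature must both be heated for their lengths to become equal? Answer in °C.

T = 258.6 °C

L₁(1 + α₁ΔT) = L₂(1 + α₂ΔT) ⇒ ΔT = (L₂ − L₁)/(α₁L₁ − α₂L₂)
L₂ − L₁ = 2.2102 − 2.2061 = 4.10×10⁻³ m
α₁L₁ − α₂L₂ = 2.0×10⁻⁵×2.2061 − 12×10⁻⁶×2.2102 = 1.75996×10⁻⁵ m/K
ΔT = 4.10×10⁻³ / 1.75996×10⁻⁵ = 232.960 K
T = 25.6 + 232.960 = 258.560 °C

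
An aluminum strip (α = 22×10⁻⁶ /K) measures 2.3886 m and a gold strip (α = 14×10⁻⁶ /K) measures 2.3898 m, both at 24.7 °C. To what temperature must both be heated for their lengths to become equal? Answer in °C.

T = 87.55 °C

Equal length when α₁L₁ΔT − α₂L₂ΔT = L₂ − L₁ = 1.20×10⁻³ m
α₁L₁ = 5.25492×10⁻⁵, α₂L₂ = 3.34572×10⁻⁵ → Δ(αL) = 1.9092×10⁻⁵ m/K
ΔT = 1.20×10⁻³ / 1.9092×10⁻⁵ = 62.8536 K, so T = 24.7 + 62.8536 = 87.5536 °C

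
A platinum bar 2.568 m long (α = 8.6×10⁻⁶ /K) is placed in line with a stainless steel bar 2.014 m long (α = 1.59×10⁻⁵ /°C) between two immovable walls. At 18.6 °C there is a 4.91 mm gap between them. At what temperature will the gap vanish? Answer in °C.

T = 109 °C

Gap closes when ΔL₁ + ΔL₂ = 4.91 mm = 4.91×10⁻³ m
(α₁L₁ + α₂L₂)ΔT = g
α₁L₁ + α₂L₂ = 8.6×10⁻⁶×2.568 + 1.59×10⁻⁵×2.014 = 5.41074×10⁻⁵ m/K
ΔT = 4.91×10⁻³ / 5.41074×10⁻⁵ = 90.75 K
T = 18.6 + 90.75 = 109.35 °C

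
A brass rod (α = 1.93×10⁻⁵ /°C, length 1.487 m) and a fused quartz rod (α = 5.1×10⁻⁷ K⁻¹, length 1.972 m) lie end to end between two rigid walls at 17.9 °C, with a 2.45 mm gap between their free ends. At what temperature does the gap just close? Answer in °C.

Gap closes when ΔL₁ + ΔL₂ = 2.45 mm = 2.45×10⁻³ m
(α₁L₁ + α₂L₂)ΔT = g
α₁L₁ + α₂L₂ = 1.93×10⁻⁵×1.487 + 5.1×10⁻⁷×1.972 = 2.970482×10⁻⁵ m/K
ΔT = 2.45×10⁻³ / 2.970482×10⁻⁵ = 82.48 K
T = 17.9 + 82.48 = 100.38 °C

T = 100 °C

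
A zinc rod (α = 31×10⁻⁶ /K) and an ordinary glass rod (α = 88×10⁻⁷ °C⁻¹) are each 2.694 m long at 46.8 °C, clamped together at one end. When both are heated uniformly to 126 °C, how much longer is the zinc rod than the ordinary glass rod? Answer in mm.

4.74 mm

ΔT = 79.2 K
zinc: ΔL = 31×10⁻⁶ × 2.694 m × 79.2 = 6.6143×10⁻³ m = 6.6143 mm
ordinary glass: ΔL = 88×10⁻⁷ × 2.694 m × 79.2 = 1.8776×10⁻³ m = 1.8776 mm
difference = 6.6143 − 1.8776 = 4.7367 mm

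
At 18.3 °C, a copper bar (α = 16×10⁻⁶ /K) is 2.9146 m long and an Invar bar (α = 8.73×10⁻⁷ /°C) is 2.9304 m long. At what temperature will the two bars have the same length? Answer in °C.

T = 376.8 °C

Equal length when α₁L₁ΔT − α₂L₂ΔT = L₂ − L₁ = 1.58×10⁻² m
α₁L₁ = 4.66336×10⁻⁵, α₂L₂ = 2.5582392×10⁻⁶ → Δ(αL) = 4.40753608×10⁻⁵ m/K
ΔT = 1.58×10⁻² / 4.40753608×10⁻⁵ = 358.477 K, so T = 18.3 + 358.477 = 376.777 °C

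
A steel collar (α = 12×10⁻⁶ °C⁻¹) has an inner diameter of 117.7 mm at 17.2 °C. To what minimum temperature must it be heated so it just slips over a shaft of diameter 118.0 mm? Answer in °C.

Required Δd = 118.0 − 117.7 = 0.3 mm
Δd = αd₀ΔT ⇒ ΔT = Δd/(αd₀) = 0.3 / (12×10⁻⁶ × 117.7) = 212.40 K
T_min = 17.2 + 212.40 = 229.60 °C

T = 230 °C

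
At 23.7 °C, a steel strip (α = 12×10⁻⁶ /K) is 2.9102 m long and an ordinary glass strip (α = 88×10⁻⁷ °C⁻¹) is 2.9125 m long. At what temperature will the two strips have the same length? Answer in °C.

T = 271.2 °C

L₁(1 + α₁ΔT) = L₂(1 + α₂ΔT) ⇒ ΔT = (L₂ − L₁)/(α₁L₁ − α₂L₂)
L₂ − L₁ = 2.9125 − 2.9102 = 2.30×10⁻³ m
α₁L₁ − α₂L₂ = 12×10⁻⁶×2.9102 − 88×10⁻⁷×2.9125 = 9.2924×10⁻⁶ m/K
ΔT = 2.30×10⁻³ / 9.2924×10⁻⁶ = 247.514 K
T = 23.7 + 247.514 = 271.214 °C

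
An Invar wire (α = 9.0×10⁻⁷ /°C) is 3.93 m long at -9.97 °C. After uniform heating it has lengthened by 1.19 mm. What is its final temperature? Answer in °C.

ΔL = αL₀ΔT ⇒ ΔT = ΔL / (αL₀)
ΔT = 1.19×10⁻³ m / (9.0×10⁻⁷ × 3.93 m) = 336.44 K
T = -9.97 + 336.44 = 326.47 °C

T = 326 °C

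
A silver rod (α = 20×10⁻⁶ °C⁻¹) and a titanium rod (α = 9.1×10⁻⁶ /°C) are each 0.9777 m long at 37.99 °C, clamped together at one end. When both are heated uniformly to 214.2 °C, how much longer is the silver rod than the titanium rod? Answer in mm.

1.88 mm

ΔT = 176.21 K
silver: ΔL = 20×10⁻⁶ × 0.9777 m × 176.21 = 3.4456×10⁻³ m = 3.4456 mm
titanium: ΔL = 9.1×10⁻⁶ × 0.9777 m × 176.21 = 1.5678×10⁻³ m = 1.5678 mm
difference = 3.4456 − 1.5678 = 1.8778 mm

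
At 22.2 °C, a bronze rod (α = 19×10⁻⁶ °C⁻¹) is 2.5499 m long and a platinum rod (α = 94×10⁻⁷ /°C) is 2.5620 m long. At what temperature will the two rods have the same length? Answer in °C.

L₁(1 + α₁ΔT) = L₂(1 + α₂ΔT) ⇒ ΔT = (L₂ − L₁)/(α₁L₁ − α₂L₂)
L₂ − L₁ = 2.5620 − 2.5499 = 1.21×10⁻² m
α₁L₁ − α₂L₂ = 19×10⁻⁶×2.5499 − 94×10⁻⁷×2.5620 = 2.43653×10⁻⁵ m/K
ΔT = 1.21×10⁻² / 2.43653×10⁻⁵ = 496.608 K
T = 22.2 + 496.608 = 518.808 °C

T = 518.8 °C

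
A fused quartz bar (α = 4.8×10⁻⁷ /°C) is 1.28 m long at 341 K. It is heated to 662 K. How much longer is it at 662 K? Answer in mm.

ΔL = 0.197 mm

|ΔT| = |662 − 341| = 321 K
ΔL = αL₀ΔT = (4.8×10⁻⁷)(1.28)(321) = 1.97×10⁻⁴ m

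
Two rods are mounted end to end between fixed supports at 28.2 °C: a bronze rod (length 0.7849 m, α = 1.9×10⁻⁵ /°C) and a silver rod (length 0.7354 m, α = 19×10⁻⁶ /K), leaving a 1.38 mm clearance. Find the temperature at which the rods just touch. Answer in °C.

T = 76.0 °C

Gap closes when ΔL₁ + ΔL₂ = 1.38 mm = 1.38×10⁻³ m
(α₁L₁ + α₂L₂)ΔT = g
α₁L₁ + α₂L₂ = 1.9×10⁻⁵×0.7849 + 19×10⁻⁶×0.7354 = 2.88857×10⁻⁵ m/K
ΔT = 1.38×10⁻³ / 2.88857×10⁻⁵ = 47.775 K
T = 28.2 + 47.775 = 75.975 °C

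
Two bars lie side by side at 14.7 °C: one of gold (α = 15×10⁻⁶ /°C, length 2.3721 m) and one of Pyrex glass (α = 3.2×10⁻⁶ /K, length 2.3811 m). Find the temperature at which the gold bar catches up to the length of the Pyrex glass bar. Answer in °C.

T = 336.6 °C

Equal length when α₁L₁ΔT − α₂L₂ΔT = L₂ − L₁ = 9.00×10⁻³ m
α₁L₁ = 3.55815×10⁻⁵, α₂L₂ = 7.61952×10⁻⁶ → Δ(αL) = 2.796198×10⁻⁵ m/K
ΔT = 9.00×10⁻³ / 2.796198×10⁻⁵ = 321.866 K, so T = 14.7 + 321.866 = 336.566 °C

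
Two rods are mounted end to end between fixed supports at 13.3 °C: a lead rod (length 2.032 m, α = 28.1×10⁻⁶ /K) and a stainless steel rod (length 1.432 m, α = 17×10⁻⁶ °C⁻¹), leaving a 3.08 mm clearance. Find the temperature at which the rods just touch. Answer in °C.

T = 51.1 °C

α₁L₁ = 5.70992×10⁻⁵ m/K, α₂L₂ = 2.4344×10⁻⁵ m/K → total 8.14432×10⁻⁵ m/K
ΔT = g/(α₁L₁+α₂L₂) = 3.08×10⁻³ / 8.14432×10⁻⁵ = 37.818 K
T = 13.3 + 37.818 = 51.118 °C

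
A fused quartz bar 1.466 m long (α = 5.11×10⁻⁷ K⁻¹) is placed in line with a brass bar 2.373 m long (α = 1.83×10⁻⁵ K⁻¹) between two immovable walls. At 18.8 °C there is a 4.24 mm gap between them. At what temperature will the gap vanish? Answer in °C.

T = 115 °C

α₁L₁ = 7.49126×10⁻⁷ m/K, α₂L₂ = 4.34259×10⁻⁵ m/K → total 4.4175026×10⁻⁵ m/K
ΔT = g/(α₁L₁+α₂L₂) = 4.24×10⁻³ / 4.4175026×10⁻⁵ = 95.98 K
T = 18.8 + 95.98 = 114.78 °C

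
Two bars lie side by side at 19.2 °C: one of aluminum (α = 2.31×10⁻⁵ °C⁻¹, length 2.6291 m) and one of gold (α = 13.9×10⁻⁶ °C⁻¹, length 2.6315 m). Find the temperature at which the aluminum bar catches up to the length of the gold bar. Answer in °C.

L₁(1 + α₁ΔT) = L₂(1 + α₂ΔT) ⇒ ΔT = (L₂ − L₁)/(α₁L₁ − α₂L₂)
L₂ − L₁ = 2.6315 − 2.6291 = 2.40×10⁻³ m
α₁L₁ − α₂L₂ = 2.31×10⁻⁵×2.6291 − 13.9×10⁻⁶×2.6315 = 2.415436×10⁻⁵ m/K
ΔT = 2.40×10⁻³ / 2.415436×10⁻⁵ = 99.361 K
T = 19.2 + 99.361 = 118.561 °C

T = 118.6 °C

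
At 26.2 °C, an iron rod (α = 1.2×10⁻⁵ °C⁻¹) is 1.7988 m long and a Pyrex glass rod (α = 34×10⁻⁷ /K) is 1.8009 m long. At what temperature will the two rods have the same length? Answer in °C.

T = 162.0 °C

Equal length when α₁L₁ΔT − α₂L₂ΔT = L₂ − L₁ = 2.10×10⁻³ m
α₁L₁ = 2.15856×10⁻⁵, α₂L₂ = 6.12306×10⁻⁶ → Δ(αL) = 1.546254×10⁻⁵ m/K
ΔT = 2.10×10⁻³ / 1.546254×10⁻⁵ = 135.812 K, so T = 26.2 + 135.812 = 162.012 °C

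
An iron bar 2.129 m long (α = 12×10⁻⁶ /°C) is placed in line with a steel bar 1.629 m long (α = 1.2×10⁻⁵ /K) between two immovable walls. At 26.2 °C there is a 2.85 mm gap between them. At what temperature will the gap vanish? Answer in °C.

Gap closes when ΔL₁ + ΔL₂ = 2.85 mm = 2.85×10⁻³ m
(α₁L₁ + α₂L₂)ΔT = g
α₁L₁ + α₂L₂ = 12×10⁻⁶×2.129 + 1.2×10⁻⁵×1.629 = 4.5096×10⁻⁵ m/K
ΔT = 2.85×10⁻³ / 4.5096×10⁻⁵ = 63.199 K
T = 26.2 + 63.199 = 89.399 °C

T = 89.4 °C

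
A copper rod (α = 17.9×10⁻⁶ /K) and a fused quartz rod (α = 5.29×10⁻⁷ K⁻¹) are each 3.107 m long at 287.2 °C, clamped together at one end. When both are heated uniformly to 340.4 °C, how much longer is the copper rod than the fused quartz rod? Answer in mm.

2.87 mm

ΔT = 53.2 K
copper: ΔL = 17.9×10⁻⁶ × 3.107 m × 53.2 = 2.9587×10⁻³ m = 2.9587 mm
fused quartz: ΔL = 5.29×10⁻⁷ × 3.107 m × 53.2 = 8.7440×10⁻⁵ m = 0.087440 mm
difference = 2.9587 − 0.087440 = 2.87126 mm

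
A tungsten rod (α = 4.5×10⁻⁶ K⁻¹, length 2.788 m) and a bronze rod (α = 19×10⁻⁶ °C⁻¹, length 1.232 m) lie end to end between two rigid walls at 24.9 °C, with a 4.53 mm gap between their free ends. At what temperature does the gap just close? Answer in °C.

T = 151 °C

α₁L₁ = 1.2546×10⁻⁵ m/K, α₂L₂ = 2.3408×10⁻⁵ m/K → total 3.5954×10⁻⁵ m/K
ΔT = g/(α₁L₁+α₂L₂) = 4.53×10⁻³ / 3.5954×10⁻⁵ = 125.99 K
T = 24.9 + 125.99 = 150.89 °C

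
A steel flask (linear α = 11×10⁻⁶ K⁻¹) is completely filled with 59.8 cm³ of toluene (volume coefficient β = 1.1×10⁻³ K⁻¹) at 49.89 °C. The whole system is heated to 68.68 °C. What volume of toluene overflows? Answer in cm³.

The flask also expands: β_container ≈ 3α = 3.3×10⁻⁵ /K
Net overflow = V₀(β_liq − 3α_cont)ΔT
β − 3α = 1.10×10⁻³ − 3.3×10⁻⁵ = 1.067×10⁻³ /K; ΔT = 18.79 K
ΔV = 59.8 × 1.067×10⁻³ × 18.79 = 1.20 cm³

1.20 cm³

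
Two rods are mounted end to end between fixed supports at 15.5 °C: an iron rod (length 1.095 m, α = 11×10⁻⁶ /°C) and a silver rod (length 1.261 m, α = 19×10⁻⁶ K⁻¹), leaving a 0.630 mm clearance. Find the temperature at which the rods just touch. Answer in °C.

T = 33.0 °C

Gap closes when ΔL₁ + ΔL₂ = 0.630 mm = 6.30×10⁻⁴ m
(α₁L₁ + α₂L₂)ΔT = g
α₁L₁ + α₂L₂ = 11×10⁻⁶×1.095 + 19×10⁻⁶×1.261 = 3.6004×10⁻⁵ m/K
ΔT = 6.30×10⁻⁴ / 3.6004×10⁻⁵ = 17.498 K
T = 15.5 + 17.498 = 32.998 °C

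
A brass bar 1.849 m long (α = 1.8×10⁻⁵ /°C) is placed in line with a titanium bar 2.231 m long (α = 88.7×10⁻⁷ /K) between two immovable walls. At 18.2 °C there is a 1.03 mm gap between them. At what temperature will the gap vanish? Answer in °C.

T = 37.6 °C

Gap closes when ΔL₁ + ΔL₂ = 1.03 mm = 1.03×10⁻³ m
(α₁L₁ + α₂L₂)ΔT = g
α₁L₁ + α₂L₂ = 1.8×10⁻⁵×1.849 + 88.7×10⁻⁷×2.231 = 5.307097×10⁻⁵ m/K
ΔT = 1.03×10⁻³ / 5.307097×10⁻⁵ = 19.408 K
T = 18.2 + 19.408 = 37.608 °C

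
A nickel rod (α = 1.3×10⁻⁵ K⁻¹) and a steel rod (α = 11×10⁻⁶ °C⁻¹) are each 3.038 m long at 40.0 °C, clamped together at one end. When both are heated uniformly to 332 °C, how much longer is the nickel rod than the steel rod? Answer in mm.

ΔT = 292.0 K
nickel: ΔL = 1.3×10⁻⁵ × 3.038 m × 292.0 = 1.1532×10⁻² m = 11.532 mm
steel: ΔL = 11×10⁻⁶ × 3.038 m × 292.0 = 9.7581×10⁻³ m = 9.7581 mm
difference = 11.532 − 9.7581 = 1.7739 mm

1.77 mm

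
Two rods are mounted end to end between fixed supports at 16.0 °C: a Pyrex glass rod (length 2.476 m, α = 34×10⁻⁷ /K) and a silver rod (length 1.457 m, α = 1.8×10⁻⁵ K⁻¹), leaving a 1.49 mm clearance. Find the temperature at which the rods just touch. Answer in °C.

α₁L₁ = 8.4184×10⁻⁶ m/K, α₂L₂ = 2.6226×10⁻⁵ m/K → total 3.46444×10⁻⁵ m/K
ΔT = g/(α₁L₁+α₂L₂) = 1.49×10⁻³ / 3.46444×10⁻⁵ = 43.008 K
T = 16.0 + 43.008 = 59.008 °C

T = 59.0 °C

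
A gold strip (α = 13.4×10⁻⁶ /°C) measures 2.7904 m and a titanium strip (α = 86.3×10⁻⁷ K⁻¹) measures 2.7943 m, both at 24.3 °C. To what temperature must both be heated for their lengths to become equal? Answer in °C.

L₁(1 + α₁ΔT) = L₂(1 + α₂ΔT) ⇒ ΔT = (L₂ − L₁)/(α₁L₁ − α₂L₂)
L₂ − L₁ = 2.7943 − 2.7904 = 3.90×10⁻³ m
α₁L₁ − α₂L₂ = 13.4×10⁻⁶×2.7904 − 86.3×10⁻⁷×2.7943 = 1.3276551×10⁻⁵ m/K
ΔT = 3.90×10⁻³ / 1.3276551×10⁻⁵ = 293.751 K
T = 24.3 + 293.751 = 318.051 °C

T = 318.1 °C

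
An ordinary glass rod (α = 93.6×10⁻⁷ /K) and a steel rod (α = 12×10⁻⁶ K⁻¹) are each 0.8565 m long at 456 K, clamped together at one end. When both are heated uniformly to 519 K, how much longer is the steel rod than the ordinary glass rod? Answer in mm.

ΔT = 63 K
ordinary glass: ΔL = 93.6×10⁻⁷ × 0.8565 m × 63 = 5.0506×10⁻⁴ m = 0.50506 mm
steel: ΔL = 12×10⁻⁶ × 0.8565 m × 63 = 6.4751×10⁻⁴ m = 0.64751 mm
difference = 0.64751 − 0.50506 = 0.14245 mm

0.142 mm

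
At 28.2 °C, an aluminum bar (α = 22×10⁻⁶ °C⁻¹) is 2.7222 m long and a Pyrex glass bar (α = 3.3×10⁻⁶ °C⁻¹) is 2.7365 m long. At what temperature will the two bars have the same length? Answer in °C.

Equal length when α₁L₁ΔT − α₂L₂ΔT = L₂ − L₁ = 1.43×10⁻² m
α₁L₁ = 5.98884×10⁻⁵, α₂L₂ = 9.03045×10⁻⁶ → Δ(αL) = 5.085795×10⁻⁵ m/K
ΔT = 1.43×10⁻² / 5.085795×10⁻⁵ = 281.175 K, so T = 28.2 + 281.175 = 309.375 °C

T = 309.4 °C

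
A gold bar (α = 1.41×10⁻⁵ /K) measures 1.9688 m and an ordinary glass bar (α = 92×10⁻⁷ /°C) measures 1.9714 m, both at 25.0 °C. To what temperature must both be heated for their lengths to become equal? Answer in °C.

Equal length when α₁L₁ΔT − α₂L₂ΔT = L₂ − L₁ = 2.60×10⁻³ m
α₁L₁ = 2.776008×10⁻⁵, α₂L₂ = 1.813688×10⁻⁵ → Δ(αL) = 9.6232×10⁻⁶ m/K
ΔT = 2.60×10⁻³ / 9.6232×10⁻⁶ = 270.180 K, so T = 25.0 + 270.180 = 295.180 °C

T = 295.2 °C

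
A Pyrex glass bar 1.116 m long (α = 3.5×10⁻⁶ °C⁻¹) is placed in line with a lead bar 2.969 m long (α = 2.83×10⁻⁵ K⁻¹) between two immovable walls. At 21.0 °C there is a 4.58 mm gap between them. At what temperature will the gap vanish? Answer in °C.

α₁L₁ = 3.906×10⁻⁶ m/K, α₂L₂ = 8.40227×10⁻⁵ m/K → total 8.79287×10⁻⁵ m/K
ΔT = g/(α₁L₁+α₂L₂) = 4.58×10⁻³ / 8.79287×10⁻⁵ = 52.088 K
T = 21.0 + 52.088 = 73.088 °C

T = 73.1 °C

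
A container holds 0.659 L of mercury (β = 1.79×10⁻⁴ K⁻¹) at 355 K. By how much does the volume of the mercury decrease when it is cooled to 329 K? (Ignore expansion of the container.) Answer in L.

ΔV = 0.00307 L

|ΔT| = |329 − 355| = 26 K
ΔV = βV₀ΔT = (1.79×10⁻⁴)(0.659)(26) = 3.07×10⁻³ L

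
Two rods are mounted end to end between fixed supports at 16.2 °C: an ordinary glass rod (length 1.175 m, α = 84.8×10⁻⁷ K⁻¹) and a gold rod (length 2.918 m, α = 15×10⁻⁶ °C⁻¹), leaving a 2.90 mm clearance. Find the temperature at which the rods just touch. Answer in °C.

α₁L₁ = 9.964×10⁻⁶ m/K, α₂L₂ = 4.377×10⁻⁵ m/K → total 5.3734×10⁻⁵ m/K
ΔT = g/(α₁L₁+α₂L₂) = 2.90×10⁻³ / 5.3734×10⁻⁵ = 53.970 K
T = 16.2 + 53.970 = 70.170 °C

T = 70.2 °C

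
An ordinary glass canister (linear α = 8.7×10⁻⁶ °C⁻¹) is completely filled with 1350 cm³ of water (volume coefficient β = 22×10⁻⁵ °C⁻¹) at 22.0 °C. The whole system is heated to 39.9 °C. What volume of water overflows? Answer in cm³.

The canister also expands: β_container ≈ 3α = 2.61×10⁻⁵ /K
Net overflow = V₀(β_liq − 3α_cont)ΔT
β − 3α = 2.20×10⁻⁴ − 2.61×10⁻⁵ = 1.939×10⁻⁴ /K; ΔT = 17.9 K
ΔV = 1350 × 1.939×10⁻⁴ × 17.9 = 4.69 cm³

4.69 cm³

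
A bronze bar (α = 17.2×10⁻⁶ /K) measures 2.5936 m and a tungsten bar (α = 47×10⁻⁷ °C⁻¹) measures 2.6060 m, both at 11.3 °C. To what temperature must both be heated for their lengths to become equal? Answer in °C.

T = 394.5 °C

L₁(1 + α₁ΔT) = L₂(1 + α₂ΔT) ⇒ ΔT = (L₂ − L₁)/(α₁L₁ − α₂L₂)
L₂ − L₁ = 2.6060 − 2.5936 = 1.24×10⁻² m
α₁L₁ − α₂L₂ = 17.2×10⁻⁶×2.5936 − 47×10⁻⁷×2.6060 = 3.236172×10⁻⁵ m/K
ΔT = 1.24×10⁻² / 3.236172×10⁻⁵ = 383.169 K
T = 11.3 + 383.169 = 394.469 °C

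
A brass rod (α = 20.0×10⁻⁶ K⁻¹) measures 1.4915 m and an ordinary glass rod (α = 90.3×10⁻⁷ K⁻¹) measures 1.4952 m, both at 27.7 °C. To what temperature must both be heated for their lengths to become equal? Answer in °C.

T = 254.3 °C

L₁(1 + α₁ΔT) = L₂(1 + α₂ΔT) ⇒ ΔT = (L₂ − L₁)/(α₁L₁ − α₂L₂)
L₂ − L₁ = 1.4952 − 1.4915 = 3.70×10⁻³ m
α₁L₁ − α₂L₂ = 20.0×10⁻⁶×1.4915 − 90.3×10⁻⁷×1.4952 = 1.6328344×10⁻⁵ m/K
ΔT = 3.70×10⁻³ / 1.6328344×10⁻⁵ = 226.600 K
T = 27.7 + 226.600 = 254.300 °C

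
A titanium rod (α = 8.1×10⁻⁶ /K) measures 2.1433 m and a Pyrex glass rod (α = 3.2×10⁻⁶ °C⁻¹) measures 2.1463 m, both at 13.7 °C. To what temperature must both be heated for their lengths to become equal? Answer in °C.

T = 299.6 °C

L₁(1 + α₁ΔT) = L₂(1 + α₂ΔT) ⇒ ΔT = (L₂ − L₁)/(α₁L₁ − α₂L₂)
L₂ − L₁ = 2.1463 − 2.1433 = 3.00×10⁻³ m
α₁L₁ − α₂L₂ = 8.1×10⁻⁶×2.1433 − 3.2×10⁻⁶×2.1463 = 1.049257×10⁻⁵ m/K
ΔT = 3.00×10⁻³ / 1.049257×10⁻⁵ = 285.917 K
T = 13.7 + 285.917 = 299.617 °C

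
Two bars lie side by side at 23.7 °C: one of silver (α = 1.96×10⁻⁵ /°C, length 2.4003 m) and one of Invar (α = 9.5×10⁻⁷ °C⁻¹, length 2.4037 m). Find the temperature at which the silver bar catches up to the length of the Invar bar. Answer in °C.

T = 99.66 °C

Equal length when α₁L₁ΔT − α₂L₂ΔT = L₂ − L₁ = 3.40×10⁻³ m
α₁L₁ = 4.704588×10⁻⁵, α₂L₂ = 2.283515×10⁻⁶ → Δ(αL) = 4.4762365×10⁻⁵ m/K
ΔT = 3.40×10⁻³ / 4.4762365×10⁻⁵ = 75.9567 K, so T = 23.7 + 75.9567 = 99.6567 °C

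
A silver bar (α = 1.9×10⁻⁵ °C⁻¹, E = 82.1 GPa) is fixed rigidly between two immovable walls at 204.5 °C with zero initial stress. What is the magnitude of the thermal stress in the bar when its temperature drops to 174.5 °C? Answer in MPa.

σ = 46.8 MPa

Fully constrained: the free strain ε = αΔT is blocked, so σ = Eε = EαΔT.
|ΔT| = 30.0 K
σ = 82.1×10⁹ × 1.9×10⁻⁵ × 30.0 = 4.68×10⁷ Pa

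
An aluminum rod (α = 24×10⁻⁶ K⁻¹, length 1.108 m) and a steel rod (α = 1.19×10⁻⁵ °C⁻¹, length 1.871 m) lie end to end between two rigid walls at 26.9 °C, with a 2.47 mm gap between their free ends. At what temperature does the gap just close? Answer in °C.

α₁L₁ = 2.6592×10⁻⁵ m/K, α₂L₂ = 2.22649×10⁻⁵ m/K → total 4.88569×10⁻⁵ m/K
ΔT = g/(α₁L₁+α₂L₂) = 2.47×10⁻³ / 4.88569×10⁻⁵ = 50.556 K
T = 26.9 + 50.556 = 77.456 °C

T = 77.5 °C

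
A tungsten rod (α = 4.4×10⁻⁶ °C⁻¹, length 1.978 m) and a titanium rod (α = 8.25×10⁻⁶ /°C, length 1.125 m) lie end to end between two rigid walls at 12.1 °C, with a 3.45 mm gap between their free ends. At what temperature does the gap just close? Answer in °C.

T = 204 °C

α₁L₁ = 8.7032×10⁻⁶ m/K, α₂L₂ = 9.28125×10⁻⁶ m/K → total 1.798445×10⁻⁵ m/K
ΔT = g/(α₁L₁+α₂L₂) = 3.45×10⁻³ / 1.798445×10⁻⁵ = 191.83 K
T = 12.1 + 191.83 = 203.93 °C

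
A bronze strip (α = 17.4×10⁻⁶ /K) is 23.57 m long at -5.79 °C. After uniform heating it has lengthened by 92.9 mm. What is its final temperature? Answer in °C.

T = 221 °C

ΔL = αL₀ΔT ⇒ ΔT = ΔL / (αL₀)
ΔT = 92.9×10⁻³ m / (17.4×10⁻⁶ × 23.57 m) = 226.52 K
T = -5.79 + 226.52 = 220.73 °C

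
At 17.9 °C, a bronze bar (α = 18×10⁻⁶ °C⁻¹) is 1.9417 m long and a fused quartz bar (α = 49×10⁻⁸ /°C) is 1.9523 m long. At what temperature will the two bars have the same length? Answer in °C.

L₁(1 + α₁ΔT) = L₂(1 + α₂ΔT) ⇒ ΔT = (L₂ − L₁)/(α₁L₁ − α₂L₂)
L₂ − L₁ = 1.9523 − 1.9417 = 1.06×10⁻² m
α₁L₁ − α₂L₂ = 18×10⁻⁶×1.9417 − 49×10⁻⁸×1.9523 = 3.3993973×10⁻⁵ m/K
ΔT = 1.06×10⁻² / 3.3993973×10⁻⁵ = 311.820 K
T = 17.9 + 311.820 = 329.720 °C

T = 329.7 °C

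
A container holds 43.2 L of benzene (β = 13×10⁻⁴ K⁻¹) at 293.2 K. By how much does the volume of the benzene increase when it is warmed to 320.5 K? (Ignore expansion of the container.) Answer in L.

|ΔT| = |320.5 − 293.2| = 27.3 K
ΔV = βV₀ΔT = (13×10⁻⁴)(43.2)(27.3) = 1.53 L

ΔV = 1.53 L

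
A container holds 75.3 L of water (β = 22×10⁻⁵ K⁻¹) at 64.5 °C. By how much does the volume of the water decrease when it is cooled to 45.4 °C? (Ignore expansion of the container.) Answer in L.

ΔV = 0.316 L

|ΔT| = |45.4 − 64.5| = 19.1 K
ΔV = βV₀ΔT = (22×10⁻⁵)(75.3)(19.1) = 0.316 L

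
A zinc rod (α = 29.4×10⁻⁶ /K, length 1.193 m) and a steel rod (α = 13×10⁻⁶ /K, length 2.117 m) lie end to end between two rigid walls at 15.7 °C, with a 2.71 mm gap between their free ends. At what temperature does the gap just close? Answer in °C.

α₁L₁ = 3.50742×10⁻⁵ m/K, α₂L₂ = 2.7521×10⁻⁵ m/K → total 6.25952×10⁻⁵ m/K
ΔT = g/(α₁L₁+α₂L₂) = 2.71×10⁻³ / 6.25952×10⁻⁵ = 43.294 K
T = 15.7 + 43.294 = 58.994 °C

T = 59.0 °C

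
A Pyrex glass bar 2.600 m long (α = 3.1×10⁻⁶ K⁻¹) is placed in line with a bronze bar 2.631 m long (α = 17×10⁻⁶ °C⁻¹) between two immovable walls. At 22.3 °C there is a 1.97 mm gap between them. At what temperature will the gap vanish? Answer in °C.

T = 59.6 °C

α₁L₁ = 8.060×10⁻⁶ m/K, α₂L₂ = 4.4727×10⁻⁵ m/K → total 5.2787×10⁻⁵ m/K
ΔT = g/(α₁L₁+α₂L₂) = 1.97×10⁻³ / 5.2787×10⁻⁵ = 37.320 K
T = 22.3 + 37.320 = 59.620 °C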